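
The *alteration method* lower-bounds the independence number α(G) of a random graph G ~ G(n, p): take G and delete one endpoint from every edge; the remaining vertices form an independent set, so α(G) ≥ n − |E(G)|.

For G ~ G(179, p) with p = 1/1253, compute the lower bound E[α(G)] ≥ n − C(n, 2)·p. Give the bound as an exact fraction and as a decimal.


E[|E(G)|] = C(179, 2)·p = 15931 · (1/1253) = 89/7.
E[α(G)] ≥ n − E[|E(G)|] = 179 − 89/7 = 1164/7.
Numerically: ≈ 166.286.
(This is only a lower bound; the true E[α(G)] may be larger.)

E[α(G)] ≥ 1164/7 ≈ 166.286.


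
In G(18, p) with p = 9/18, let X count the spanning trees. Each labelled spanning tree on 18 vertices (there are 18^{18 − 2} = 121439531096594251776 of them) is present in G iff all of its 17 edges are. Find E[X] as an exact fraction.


K_18 has 18^{18 − 2} = 121439531096594251776 labelled spanning trees.
For each such spanning tree H, let X_H = 1 if all 17 edges of H are present in G. Then P[X_H = 1] = p^{17} = (1/2)^{17} = 1/131072.
By linearity of expectation: E[X] = Σ_H E[X_H] = 121439531096594251776 · p^{17} = 121439531096594251776 · 1/131072 = 1853020188851841/2.
Numerically: E[X] ≈ 9.27e+14.

E[X] = 121439531096594251776 · (1/2)^{17} = 1853020188851841/2 ≈ 9.27e+14.


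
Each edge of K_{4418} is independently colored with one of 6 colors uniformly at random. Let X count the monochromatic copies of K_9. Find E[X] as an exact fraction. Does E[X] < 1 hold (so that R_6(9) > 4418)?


E[X] = C(4418, 9) · 6^{1 − 36} = 1752779389572095347587475120 · 6^{−35} = 1752779389572095347587475120/1719070799748422591028658176.
As a reduced fraction: E[X] = 109548711848255959224217195/107441924984276411939291136 ≈ 1.01961.
Is E[X] < 1? NO.
Since E[X] ≥ 1, the first-moment bound is inconclusive at n = 4418; it does NOT by itself certify R_6(9) > 4418.

E[X] = 109548711848255959224217195/107441924984276411939291136 ≈ 1.01961; E[X] ≥ 1; first-moment method inconclusive here.


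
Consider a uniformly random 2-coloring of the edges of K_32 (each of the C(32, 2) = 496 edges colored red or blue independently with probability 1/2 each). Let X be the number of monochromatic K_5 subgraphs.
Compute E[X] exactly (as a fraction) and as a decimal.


Let X = Σ_S X_S over the C(32, 5) = 201376 subsets S of size 5, where X_S = 1 if the K_5 on S is monochromatic.
For a fixed S, the K_5 on S has C(5, 2) = 10 edges. P[all 10 edges red] = (1/2)^10, and likewise for blue, so P[monochromatic] = 2·(1/2)^10 = 2^{1 − 10} = 1/512.
By linearity of expectation: E[X] = C(32, 5) · 2^{1 − 10} = 201376 · 1/512 = 6293/16.
Numerically: E[X] ≈ 393.3125.

E[X] = C(32,5)·2^(1−C(5,2)) = 6293/16 ≈ 393.3125.


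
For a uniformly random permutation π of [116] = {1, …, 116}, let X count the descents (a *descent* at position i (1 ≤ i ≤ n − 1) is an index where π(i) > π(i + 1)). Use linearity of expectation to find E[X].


Write X = Σ X_I over i = 1, …, 115, with X_I the indicator of one descent.
There are 115 indicators.
For each fixed i, the pair (π(i), π(i+1)) is a uniformly random ordered pair of distinct values from {1, …, 116}; by symmetry P[π(i) > π(i+1)] = 1/2.
By linearity: E[X] = 115 · (1/2) = (116 − 1) · (1/2) = 115/2 ≈ 57.500.

E[X] = 115/2 = 57.500.


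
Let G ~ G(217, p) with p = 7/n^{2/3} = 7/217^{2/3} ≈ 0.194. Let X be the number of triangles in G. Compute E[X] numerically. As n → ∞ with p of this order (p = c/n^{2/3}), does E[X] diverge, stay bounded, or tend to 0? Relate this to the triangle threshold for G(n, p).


Number of potential triangles: C(217, 3) = 1679580.
Each occurs with probability p³ ≈ (0.194)³ ≈ 7.28408e-03.
By linearity: E[X] = C(217, 3)·p³ ≈ 1679580 · 7.28408e-03 ≈ 12234.194.
Since α = 2/3 < 1, p = c/n^{2/3} ≫ 1/n is above the triangle threshold p ~ 1/n. Asymptotically E[X] ~ (c³/6)·n^{3(1−α)} = (7³/6)·n^{1} → ∞; triangles are abundant w.h.p.

E[X] ≈ 12234.194; in regime p = Θ(1/n^{2/3}) E[X] diverges (above the triangle threshold p ~ 1/n).


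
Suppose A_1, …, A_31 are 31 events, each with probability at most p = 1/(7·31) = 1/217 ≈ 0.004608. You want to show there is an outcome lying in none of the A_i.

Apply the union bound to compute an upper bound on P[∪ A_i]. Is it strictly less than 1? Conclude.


Union bound: P[∪_{i=1}^{31} A_i] ≤ Σ_i P[A_i] ≤ 31·p = 31·(1/217) = 1/7.
Numerically: 1/7 ≈ 0.142857.
Is 1/7 < 1? YES.
Since P[∪ A_i] ≤ 1/7 < 1, the complement has P[∩ A_i^c] ≥ 1 − 1/7 = 6/7 > 0, so some outcome avoids every A_i.

31·p = 1/7 ≈ 0.142857; existence CERTIFIED by the union bound.


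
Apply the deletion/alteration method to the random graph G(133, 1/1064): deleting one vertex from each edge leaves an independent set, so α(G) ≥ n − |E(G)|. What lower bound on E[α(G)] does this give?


E[|E(G)|] = C(133, 2)·p = 8778 · (1/1064) = 33/4.
E[α(G)] ≥ n − E[|E(G)|] = 133 − 33/4 = 499/4.
Numerically: ≈ 124.750000.
(This is only a lower bound; the true E[α(G)] may be larger.)

E[α(G)] ≥ 499/4 ≈ 124.750000.


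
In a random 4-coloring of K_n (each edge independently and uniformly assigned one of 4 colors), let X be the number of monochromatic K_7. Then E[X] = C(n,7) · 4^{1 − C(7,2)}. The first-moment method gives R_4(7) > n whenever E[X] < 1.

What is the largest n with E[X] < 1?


We need C(n, 7) · 4^{1 − 21} < 1, i.e. C(n, 7) < 4^{21 − 1} = 1099511627776.
Check values of n near the boundary:
  n = 177: C(177, 7) = 957664425960; 957664425960 < 1099511627776? YES
  n = 178: C(178, 7) = 996867063280; 996867063280 < 1099511627776? YES
  n = 179: C(179, 7) = 1037437234460; 1037437234460 < 1099511627776? YES
  n = 180: C(180, 7) = 1079414463600; 1079414463600 < 1099511627776? YES
  n = 181: C(181, 7) = 1122839183400; 1122839183400 < 1099511627776? NO
The largest n with C(n, 7) < 1099511627776 is n = 180 (where E[X] = 67463403975/68719476736 ≈ 0.981722). Hence R_4(7) > 180, i.e. R_4(7) ≥ 181.

Largest n = 180; hence R_4(7) > 180.


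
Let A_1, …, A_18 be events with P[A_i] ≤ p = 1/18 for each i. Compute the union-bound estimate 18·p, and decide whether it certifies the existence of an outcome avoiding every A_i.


Union bound: P[∪_{i=1}^{18} A_i] ≤ Σ_i P[A_i] ≤ 18·p = 18·(1/18) = 1.
Numerically: 1 ≈ 1.0000000.
Is 1 < 1? NO.
Since the bound 1 is ≥ 1, the union bound is uninformative here; it does NOT by itself certify existence.

18·p = 1 ≈ 1.0000000; existence NOT certified by the union bound.


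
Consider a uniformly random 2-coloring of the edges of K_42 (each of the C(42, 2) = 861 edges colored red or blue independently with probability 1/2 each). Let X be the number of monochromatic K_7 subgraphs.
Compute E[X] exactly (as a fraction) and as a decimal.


Let X = Σ_S X_S over the C(42, 7) = 26978328 subsets S of size 7, where X_S = 1 if the K_7 on S is monochromatic.
For a fixed S, the K_7 on S has C(7, 2) = 21 edges. P[all 21 edges red] = (1/2)^21, and likewise for blue, so P[monochromatic] = 2·(1/2)^21 = 2^{1 − 21} = 1/1048576.
By linearity: E[X] = C(42, 7) · 2^{1 − 21} = 26978328 · 1/1048576 = 3372291/131072.
Numerically: E[X] ≈ 25.729.

E[X] = C(42,7)·2^(1−C(7,2)) = 3372291/131072 ≈ 25.729.


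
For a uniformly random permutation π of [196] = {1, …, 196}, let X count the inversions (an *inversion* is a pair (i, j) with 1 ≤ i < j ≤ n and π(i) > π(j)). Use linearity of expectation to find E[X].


Write X = Σ X_I over the C(196, 2) = 19110 pairs i < j, with X_I the indicator of one inversion.
There are 19110 indicators.
For each fixed pair i < j, the values π(i) and π(j) are two distinct elements of {1, …, 196} in uniformly random order; by symmetry P[π(i) > π(j)] = 1/2.
By linearity: E[X] = 19110 · (1/2) = C(196, 2) · (1/2) = 19110/2 = 9555 ≈ 9555.000000.

E[X] = 9555 = 9555.000000.


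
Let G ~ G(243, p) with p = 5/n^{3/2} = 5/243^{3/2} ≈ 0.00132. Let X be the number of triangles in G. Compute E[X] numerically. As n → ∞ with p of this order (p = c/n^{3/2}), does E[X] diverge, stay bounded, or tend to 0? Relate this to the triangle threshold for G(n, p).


Number of potential triangles: C(243, 3) = 2362041.
Each occurs with probability p³ ≈ (0.00132)³ ≈ 2.29976e-09.
By linearity: E[X] = C(243, 3)·p³ ≈ 2362041 · 2.29976e-09 ≈ 0.005.
Since α = 3/2 > 1, p = c/n^{3/2} = o(1/n) is below the triangle threshold p ~ 1/n. Asymptotically E[X] ~ (c³/6)·n^{3(1−α)} = (5³/6)·n^{-1.5} → 0, so by Markov's inequality G has no triangles w.h.p.

E[X] ≈ 0.005; in regime p = Θ(1/n^{3/2}) E[X] tends to 0 (below the triangle threshold p ~ 1/n).


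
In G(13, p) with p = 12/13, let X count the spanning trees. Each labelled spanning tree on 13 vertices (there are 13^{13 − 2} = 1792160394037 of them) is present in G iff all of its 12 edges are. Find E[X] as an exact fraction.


K_13 has 13^{13 − 2} = 1792160394037 labelled spanning trees.
For each such spanning tree H, let X_H = 1 if all 12 edges of H are present in G. Then P[X_H = 1] = p^{12} = (12/13)^{12} = 8916100448256/23298085122481.
Summing the indicators: E[X] = Σ_H E[X_H] = 1792160394037 · p^{12} = 1792160394037 · 8916100448256/23298085122481 = 8916100448256/13.
Numerically: E[X] ≈ 6.8585e+11.

E[X] = 1792160394037 · (12/13)^{12} = 8916100448256/13 ≈ 6.8585e+11.


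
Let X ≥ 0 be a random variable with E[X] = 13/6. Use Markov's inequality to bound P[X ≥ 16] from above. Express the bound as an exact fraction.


μ = E[X] = 13/6, a = 16.
Markov: P[X ≥ 16] ≤ μ/a = (13/6)/16 = 13/96.
Numerically: ≈ 0.13542.
(Since a = 16 > μ = 2.16667, the bound 13/96 is < 1 and informative.)

P[X ≥ 16] ≤ 13/96 ≈ 0.13542.


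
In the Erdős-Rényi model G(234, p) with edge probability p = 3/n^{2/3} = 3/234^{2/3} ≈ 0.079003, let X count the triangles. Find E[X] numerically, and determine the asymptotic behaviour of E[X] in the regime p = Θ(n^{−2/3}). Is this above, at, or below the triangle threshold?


Number of potential triangles: C(234, 3) = 2108184.
Each occurs with probability p³ ≈ (0.079003)³ ≈ 4.9309665e-04.
By linearity: E[X] = C(234, 3)·p³ ≈ 2108184 · 4.9309665e-04 ≈ 1039.53846.
Since α = 2/3 < 1, p = c/n^{2/3} ≫ 1/n is above the triangle threshold p ~ 1/n. Asymptotically E[X] ~ (c³/6)·n^{3(1−α)} = (3³/6)·n^{1} → ∞; triangles are abundant w.h.p.

E[X] ≈ 1039.53846; in regime p = Θ(1/n^{2/3}) E[X] diverges (above the triangle threshold p ~ 1/n).


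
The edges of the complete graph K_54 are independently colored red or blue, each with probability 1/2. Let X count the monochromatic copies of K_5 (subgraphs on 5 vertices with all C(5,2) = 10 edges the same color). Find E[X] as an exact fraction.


Let X = Σ_S X_S over the C(54, 5) = 3162510 subsets S of size 5, where X_S = 1 if the K_5 on S is monochromatic.
For a fixed S, the K_5 on S has C(5, 2) = 10 edges. P[all 10 edges red] = (1/2)^10, and likewise for blue, so P[monochromatic] = 2·(1/2)^10 = 2^{1 − 10} = 1/512.
By linearity: E[X] = C(54, 5) · 2^{1 − 10} = 3162510 · 1/512 = 1581255/256.
Numerically: E[X] ≈ 6176.77734.

E[X] = C(54,5)·2^(1−C(5,2)) = 1581255/256 ≈ 6176.77734.


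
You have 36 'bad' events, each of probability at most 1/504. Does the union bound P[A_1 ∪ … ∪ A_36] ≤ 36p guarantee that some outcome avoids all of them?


Union bound: P[∪_{i=1}^{36} A_i] ≤ Σ_i P[A_i] ≤ 36·p = 36·(1/504) = 1/14.
Numerically: 1/14 ≈ 0.0714.
Is 1/14 < 1? YES.
Since P[∪ A_i] ≤ 1/14 < 1, the complement has P[∩ A_i^c] ≥ 1 − 1/14 = 13/14 > 0, so some outcome avoids every A_i.

36·p = 1/14 ≈ 0.0714; existence CERTIFIED by the union bound.


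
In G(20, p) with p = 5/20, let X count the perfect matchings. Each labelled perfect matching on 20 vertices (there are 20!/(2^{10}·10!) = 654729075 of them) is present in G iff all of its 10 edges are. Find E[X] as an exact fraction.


K_20 has 20!/(2^{10}·10!) = 654729075 labelled perfect matchings.
For each such perfect matching H, let X_H = 1 if all 10 edges of H are present in G. Then P[X_H = 1] = p^{10} = (1/4)^{10} = 1/1048576.
Summing the indicators: E[X] = Σ_H E[X_H] = 654729075 · p^{10} = 654729075 · 1/1048576 = 654729075/1048576.
Numerically: E[X] ≈ 624.4.

E[X] = 654729075 · (1/4)^{10} = 654729075/1048576 ≈ 624.4.


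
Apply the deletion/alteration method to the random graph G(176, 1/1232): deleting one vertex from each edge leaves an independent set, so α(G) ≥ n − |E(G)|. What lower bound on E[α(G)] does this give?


E[|E(G)|] = C(176, 2)·p = 15400 · (1/1232) = 25/2.
E[α(G)] ≥ n − E[|E(G)|] = 176 − 25/2 = 327/2.
Numerically: ≈ 163.5000.
(This is only a lower bound; the true E[α(G)] may be larger.)

E[α(G)] ≥ 327/2 ≈ 163.5000.


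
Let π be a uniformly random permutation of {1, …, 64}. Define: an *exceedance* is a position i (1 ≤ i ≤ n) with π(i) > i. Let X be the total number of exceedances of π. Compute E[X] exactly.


Write X = Σ_{i=1}^{64} X_i, where X_i = 1_{π(i) > i}.
For each fixed i, π(i) is uniform over {1, …, 64} (marginal of a uniform permutation), so P[π(i) > i] = (n − i)/n. Summing: Σ_{i=1}^{64} (n − i)/n = (0 + 1 + … + 63)/64 = 64(64 − 1)/(2·64) = (64 − 1)/2.
Hence E[X] = Σ_{i=1}^{64} (64 − i)/64 = 63/2 ≈ 31.500.

E[X] = 63/2 = 31.500.


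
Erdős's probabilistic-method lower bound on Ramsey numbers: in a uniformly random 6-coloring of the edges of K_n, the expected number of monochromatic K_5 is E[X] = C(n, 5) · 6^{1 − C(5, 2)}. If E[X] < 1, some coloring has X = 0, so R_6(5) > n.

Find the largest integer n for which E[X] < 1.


We need C(n, 5) · 6^{1 − 10} < 1, i.e. C(n, 5) < 6^{10 − 1} = 10077696.
Check values of n near the boundary:
  n = 65: C(65, 5) = 8259888; 8259888 < 10077696? YES
  n = 66: C(66, 5) = 8936928; 8936928 < 10077696? YES
  n = 67: C(67, 5) = 9657648; 9657648 < 10077696? YES
  n = 68: C(68, 5) = 10424128; 10424128 < 10077696? NO
  n = 69: C(69, 5) = 11238513; 11238513 < 10077696? NO
The largest n with C(n, 5) < 10077696 is n = 67 (where E[X] = 67067/69984 ≈ 0.9583190). Hence R_6(5) > 67, i.e. R_6(5) ≥ 68.

Largest n = 67; hence R_6(5) > 67.


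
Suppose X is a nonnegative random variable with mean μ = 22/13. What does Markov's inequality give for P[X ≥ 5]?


μ = E[X] = 22/13, a = 5.
Markov: P[X ≥ 5] ≤ μ/a = (22/13)/5 = 22/65.
Numerically: ≈ 0.338462.
(Since a = 5 > μ = 1.692308, the bound 22/65 is < 1 and informative.)

P[X ≥ 5] ≤ 22/65 ≈ 0.338462.


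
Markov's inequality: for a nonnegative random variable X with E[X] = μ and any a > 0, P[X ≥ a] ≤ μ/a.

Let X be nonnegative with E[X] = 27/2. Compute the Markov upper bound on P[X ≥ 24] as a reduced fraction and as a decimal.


μ = E[X] = 27/2, a = 24.
Markov: P[X ≥ 24] ≤ μ/a = (27/2)/24 = 9/16.
Numerically: ≈ 0.562.
(Since a = 24 > μ = 13.500, the bound 9/16 is < 1 and informative.)

P[X ≥ 24] ≤ 9/16 ≈ 0.562.


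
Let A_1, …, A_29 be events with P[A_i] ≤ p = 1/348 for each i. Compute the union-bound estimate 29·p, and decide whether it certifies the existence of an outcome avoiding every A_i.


Union bound: P[∪_{i=1}^{29} A_i] ≤ Σ_i P[A_i] ≤ 29·p = 29·(1/348) = 1/12.
Numerically: 1/12 ≈ 0.0833.
Is 1/12 < 1? YES.
Since P[∪ A_i] ≤ 1/12 < 1, the complement has P[∩ A_i^c] ≥ 1 − 1/12 = 11/12 > 0, so some outcome avoids every A_i.

29·p = 1/12 ≈ 0.0833; existence CERTIFIED by the union bound.


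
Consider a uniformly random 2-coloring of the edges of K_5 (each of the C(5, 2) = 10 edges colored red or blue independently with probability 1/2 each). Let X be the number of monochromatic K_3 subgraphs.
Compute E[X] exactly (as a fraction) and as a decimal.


Let X = Σ_S X_S over the C(5, 3) = 10 subsets S of size 3, where X_S = 1 if the K_3 on S is monochromatic.
For a fixed S, the K_3 on S has C(3, 2) = 3 edges. P[all 3 edges red] = (1/2)^3, and likewise for blue, so P[monochromatic] = 2·(1/2)^3 = 2^{1 − 3} = 1/4.
Summing: E[X] = C(5, 3) · 2^{1 − 3} = 10 · 1/4 = 5/2.
Numerically: E[X] ≈ 2.5000.

E[X] = C(5,3)·2^(1−C(3,2)) = 5/2 ≈ 2.5000.


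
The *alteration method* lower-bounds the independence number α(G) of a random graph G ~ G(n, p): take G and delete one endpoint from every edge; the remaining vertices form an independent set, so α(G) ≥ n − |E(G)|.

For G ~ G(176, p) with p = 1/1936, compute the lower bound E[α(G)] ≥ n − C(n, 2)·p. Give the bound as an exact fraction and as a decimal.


E[|E(G)|] = C(176, 2)·p = 15400 · (1/1936) = 175/22.
E[α(G)] ≥ n − E[|E(G)|] = 176 − 175/22 = 3697/22.
Numerically: ≈ 168.045455.
(This is only a lower bound; the true E[α(G)] may be larger.)

E[α(G)] ≥ 3697/22 ≈ 168.045455.


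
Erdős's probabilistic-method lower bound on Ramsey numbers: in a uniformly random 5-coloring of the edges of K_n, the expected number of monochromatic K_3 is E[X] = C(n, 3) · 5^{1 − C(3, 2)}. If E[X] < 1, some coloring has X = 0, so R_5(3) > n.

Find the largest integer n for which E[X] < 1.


We need C(n, 3) · 5^{1 − 3} < 1, i.e. C(n, 3) < 5^{3 − 1} = 25.
Check values of n near the boundary:
  n = 3: C(3, 3) = 1; 1 < 25? YES
  n = 4: C(4, 3) = 4; 4 < 25? YES
  n = 5: C(5, 3) = 10; 10 < 25? YES
  n = 6: C(6, 3) = 20; 20 < 25? YES
  n = 7: C(7, 3) = 35; 35 < 25? NO
The largest n with C(n, 3) < 25 is n = 6 (where E[X] = 4/5 ≈ 0.80000). Hence R_5(3) > 6, i.e. R_5(3) ≥ 7.

Largest n = 6; hence R_5(3) > 6.


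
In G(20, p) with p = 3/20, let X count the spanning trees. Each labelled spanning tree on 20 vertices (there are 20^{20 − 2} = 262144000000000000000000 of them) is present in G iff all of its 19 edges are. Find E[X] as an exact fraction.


K_20 has 20^{20 − 2} = 262144000000000000000000 labelled spanning trees.
For each such spanning tree H, let X_H = 1 if all 19 edges of H are present in G. Then P[X_H = 1] = p^{19} = (3/20)^{19} = 1162261467/5242880000000000000000000.
By linearity: E[X] = Σ_H E[X_H] = 262144000000000000000000 · p^{19} = 262144000000000000000000 · 1162261467/5242880000000000000000000 = 1162261467/20.
Numerically: E[X] ≈ 5.81131e+07.

E[X] = 262144000000000000000000 · (3/20)^{19} = 1162261467/20 ≈ 5.81131e+07.


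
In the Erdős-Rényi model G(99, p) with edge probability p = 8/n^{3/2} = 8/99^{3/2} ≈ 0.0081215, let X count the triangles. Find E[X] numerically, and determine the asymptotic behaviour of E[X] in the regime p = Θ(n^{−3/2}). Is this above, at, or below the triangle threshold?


Number of potential triangles: C(99, 3) = 156849.
Each occurs with probability p³ ≈ (0.0081215)³ ≈ 5.3568759e-07.
By linearity: E[X] = C(99, 3)·p³ ≈ 156849 · 5.3568759e-07 ≈ 0.08402.
Since α = 3/2 > 1, p = c/n^{3/2} = o(1/n) is below the triangle threshold p ~ 1/n. Asymptotically E[X] ~ (c³/6)·n^{3(1−α)} = (8³/6)·n^{-1.5} → 0, so by Markov's inequality G has no triangles w.h.p.

E[X] ≈ 0.08402; in regime p = Θ(1/n^{3/2}) E[X] tends to 0 (below the triangle threshold p ~ 1/n).


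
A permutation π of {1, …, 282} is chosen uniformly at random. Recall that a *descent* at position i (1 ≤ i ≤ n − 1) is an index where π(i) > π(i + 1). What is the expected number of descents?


Write X = Σ X_I over i = 1, …, 281, with X_I the indicator of one descent.
There are 281 indicators.
For each fixed i, the pair (π(i), π(i+1)) is a uniformly random ordered pair of distinct values from {1, …, 282}; by symmetry P[π(i) > π(i+1)] = 1/2.
By linearity: E[X] = 281 · (1/2) = (282 − 1) · (1/2) = 281/2 ≈ 140.50000.

E[X] = 281/2 = 140.50000.


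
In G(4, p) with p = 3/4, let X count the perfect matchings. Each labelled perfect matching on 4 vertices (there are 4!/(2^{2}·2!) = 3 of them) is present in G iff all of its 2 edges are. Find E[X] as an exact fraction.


K_4 has 4!/(2^{2}·2!) = 3 labelled perfect matchings.
For each such perfect matching H, let X_H = 1 if all 2 edges of H are present in G. Then P[X_H = 1] = p^{2} = (3/4)^{2} = 9/16.
By linearity of expectation: E[X] = Σ_H E[X_H] = 3 · p^{2} = 3 · 9/16 = 27/16.
Numerically: E[X] ≈ 1.6875.

E[X] = 3 · (3/4)^{2} = 27/16 ≈ 1.6875.


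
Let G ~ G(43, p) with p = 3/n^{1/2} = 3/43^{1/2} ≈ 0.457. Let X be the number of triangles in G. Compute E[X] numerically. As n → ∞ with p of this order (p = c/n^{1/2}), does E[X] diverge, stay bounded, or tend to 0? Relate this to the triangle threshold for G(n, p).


Number of potential triangles: C(43, 3) = 12341.
Each occurs with probability p³ ≈ (0.457)³ ≈ 9.57549e-02.
By linearity: E[X] = C(43, 3)·p³ ≈ 12341 · 9.57549e-02 ≈ 1181.711.
Since α = 1/2 < 1, p = c/n^{1/2} ≫ 1/n is above the triangle threshold p ~ 1/n. Asymptotically E[X] ~ (c³/6)·n^{3(1−α)} = (3³/6)·n^{1.5} → ∞; triangles are abundant w.h.p.

E[X] ≈ 1181.711; in regime p = Θ(1/n^{1/2}) E[X] diverges (above the triangle threshold p ~ 1/n).


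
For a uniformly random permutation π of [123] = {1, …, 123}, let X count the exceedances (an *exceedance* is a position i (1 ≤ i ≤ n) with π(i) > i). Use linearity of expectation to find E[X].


Write X = Σ_{i=1}^{123} X_i, where X_i = 1_{π(i) > i}.
For each fixed i, π(i) is uniform over {1, …, 123} (marginal of a uniform permutation), so P[π(i) > i] = (n − i)/n. Summing: Σ_{i=1}^{123} (n − i)/n = (0 + 1 + … + 122)/123 = 123(123 − 1)/(2·123) = (123 − 1)/2.
Hence E[X] = Σ_{i=1}^{123} (123 − i)/123 = 61 ≈ 61.00000.

E[X] = 61 = 61.00000.


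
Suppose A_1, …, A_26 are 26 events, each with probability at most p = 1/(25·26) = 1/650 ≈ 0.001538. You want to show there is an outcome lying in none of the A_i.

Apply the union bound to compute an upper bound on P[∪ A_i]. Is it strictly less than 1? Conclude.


Union bound: P[∪_{i=1}^{26} A_i] ≤ Σ_i P[A_i] ≤ 26·p = 26·(1/650) = 1/25.
Numerically: 1/25 ≈ 0.040000.
Is 1/25 < 1? YES.
Since P[∪ A_i] ≤ 1/25 < 1, the complement has P[∩ A_i^c] ≥ 1 − 1/25 = 24/25 > 0, so some outcome avoids every A_i.

26·p = 1/25 ≈ 0.040000; existence CERTIFIED by the union bound.


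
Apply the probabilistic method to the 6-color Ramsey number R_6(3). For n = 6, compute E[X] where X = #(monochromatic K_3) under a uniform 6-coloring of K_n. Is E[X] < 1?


E[X] = C(6, 3) · 6^{1 − 3} = 20 · 6^{−2} = 20/36.
As a reduced fraction: E[X] = 5/9 ≈ 0.555556.
Is E[X] < 1? YES.
Since E[X] < 1, there exists a 6-coloring of K_{6} with no monochromatic K_3; hence R_6(3) > 6.

E[X] = 5/9 ≈ 0.555556; E[X] < 1, so R_6(3) > 6.


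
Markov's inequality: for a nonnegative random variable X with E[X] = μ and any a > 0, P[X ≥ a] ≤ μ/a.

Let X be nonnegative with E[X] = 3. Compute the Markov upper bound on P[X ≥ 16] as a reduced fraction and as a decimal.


μ = E[X] = 3, a = 16.
Markov: P[X ≥ 16] ≤ μ/a = (3)/16 = 3/16.
Numerically: ≈ 0.188.
(Since a = 16 > μ = 3.000, the bound 3/16 is < 1 and informative.)

P[X ≥ 16] ≤ 3/16 ≈ 0.188.


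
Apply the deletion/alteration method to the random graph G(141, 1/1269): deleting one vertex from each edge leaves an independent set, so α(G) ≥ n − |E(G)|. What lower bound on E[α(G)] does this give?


E[|E(G)|] = C(141, 2)·p = 9870 · (1/1269) = 70/9.
E[α(G)] ≥ n − E[|E(G)|] = 141 − 70/9 = 1199/9.
Numerically: ≈ 133.222222.
(This is only a lower bound; the true E[α(G)] may be larger.)

E[α(G)] ≥ 1199/9 ≈ 133.222222.


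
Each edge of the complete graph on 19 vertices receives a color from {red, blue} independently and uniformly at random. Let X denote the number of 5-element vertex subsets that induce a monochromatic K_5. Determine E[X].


Let X = Σ_S X_S over the C(19, 5) = 11628 subsets S of size 5, where X_S = 1 if the K_5 on S is monochromatic.
For a fixed S, the K_5 on S has C(5, 2) = 10 edges. P[all 10 edges red] = (1/2)^10, and likewise for blue, so P[monochromatic] = 2·(1/2)^10 = 2^{1 − 10} = 1/512.
Summing: E[X] = C(19, 5) · 2^{1 − 10} = 11628 · 1/512 = 2907/128.
Numerically: E[X] ≈ 22.71094.

E[X] = C(19,5)·2^(1−C(5,2)) = 2907/128 ≈ 22.71094.


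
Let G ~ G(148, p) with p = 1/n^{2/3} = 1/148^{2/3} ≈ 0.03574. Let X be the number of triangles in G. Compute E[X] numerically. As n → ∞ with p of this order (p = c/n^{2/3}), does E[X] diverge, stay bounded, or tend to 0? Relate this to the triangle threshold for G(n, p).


Number of potential triangles: C(148, 3) = 529396.
Each occurs with probability p³ ≈ (0.03574)³ ≈ 4.565376e-05.
By linearity: E[X] = C(148, 3)·p³ ≈ 529396 · 4.565376e-05 ≈ 24.1689.
Since α = 2/3 < 1, p = c/n^{2/3} ≫ 1/n is above the triangle threshold p ~ 1/n. Asymptotically E[X] ~ (c³/6)·n^{3(1−α)} = (1³/6)·n^{1} → ∞; triangles are abundant w.h.p.

E[X] ≈ 24.1689; in regime p = Θ(1/n^{2/3}) E[X] diverges (above the triangle threshold p ~ 1/n).


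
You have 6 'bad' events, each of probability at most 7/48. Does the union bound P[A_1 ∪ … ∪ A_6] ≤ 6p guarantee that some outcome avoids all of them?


Union bound: P[∪_{i=1}^{6} A_i] ≤ Σ_i P[A_i] ≤ 6·p = 6·(7/48) = 7/8.
Numerically: 7/8 ≈ 0.875.
Is 7/8 < 1? YES.
Since P[∪ A_i] ≤ 7/8 < 1, the complement has P[∩ A_i^c] ≥ 1 − 7/8 = 1/8 > 0, so some outcome avoids every A_i.

6·p = 7/8 ≈ 0.875; existence CERTIFIED by the union bound.


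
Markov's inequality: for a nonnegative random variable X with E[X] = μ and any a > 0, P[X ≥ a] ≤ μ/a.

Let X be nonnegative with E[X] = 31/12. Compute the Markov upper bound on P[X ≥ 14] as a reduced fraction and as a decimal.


μ = E[X] = 31/12, a = 14.
Markov: P[X ≥ 14] ≤ μ/a = (31/12)/14 = 31/168.
Numerically: ≈ 0.18452.
(Since a = 14 > μ = 2.58333, the bound 31/168 is < 1 and informative.)

P[X ≥ 14] ≤ 31/168 ≈ 0.18452.


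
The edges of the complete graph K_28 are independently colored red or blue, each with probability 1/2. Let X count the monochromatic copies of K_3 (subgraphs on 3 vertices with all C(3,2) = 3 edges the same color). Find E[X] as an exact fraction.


Let X = Σ_S X_S over the C(28, 3) = 3276 subsets S of size 3, where X_S = 1 if the K_3 on S is monochromatic.
For a fixed S, the K_3 on S has C(3, 2) = 3 edges. P[all 3 edges red] = (1/2)^3, and likewise for blue, so P[monochromatic] = 2·(1/2)^3 = 2^{1 − 3} = 1/4.
By linearity: E[X] = C(28, 3) · 2^{1 − 3} = 3276 · 1/4 = 819.
Numerically: E[X] ≈ 819.000000.

E[X] = C(28,3)·2^(1−C(3,2)) = 819 ≈ 819.000000.


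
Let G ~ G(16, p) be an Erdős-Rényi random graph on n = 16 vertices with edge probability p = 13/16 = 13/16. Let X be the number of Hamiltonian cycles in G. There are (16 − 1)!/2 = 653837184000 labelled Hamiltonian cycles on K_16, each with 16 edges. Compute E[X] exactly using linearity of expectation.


K_16 has (16 − 1)!/2 = 653837184000 labelled Hamiltonian cycles.
For each such Hamiltonian cycle H, let X_H = 1 if all 16 edges of H are present in G. Then P[X_H = 1] = p^{16} = (13/16)^{16} = 665416609183179841/18446744073709551616.
By linearity of expectation: E[X] = Σ_H E[X_H] = 653837184000 · p^{16} = 653837184000 · 665416609183179841/18446744073709551616 = 424877072202303561918952875/18014398509481984.
Numerically: E[X] ≈ 2.359e+10.

E[X] = 653837184000 · (13/16)^{16} = 424877072202303561918952875/18014398509481984 ≈ 2.359e+10.


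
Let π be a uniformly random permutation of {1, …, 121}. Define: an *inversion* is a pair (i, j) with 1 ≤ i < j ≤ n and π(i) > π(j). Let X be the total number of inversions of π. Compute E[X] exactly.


Write X = Σ X_I over the C(121, 2) = 7260 pairs i < j, with X_I the indicator of one inversion.
There are 7260 indicators.
For each fixed pair i < j, the values π(i) and π(j) are two distinct elements of {1, …, 121} in uniformly random order; by symmetry P[π(i) > π(j)] = 1/2.
By linearity: E[X] = 7260 · (1/2) = C(121, 2) · (1/2) = 7260/2 = 3630 ≈ 3630.0000.

E[X] = 3630 = 3630.0000.


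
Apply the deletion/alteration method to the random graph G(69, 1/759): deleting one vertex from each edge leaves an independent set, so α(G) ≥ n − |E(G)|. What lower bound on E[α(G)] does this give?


E[|E(G)|] = C(69, 2)·p = 2346 · (1/759) = 34/11.
E[α(G)] ≥ n − E[|E(G)|] = 69 − 34/11 = 725/11.
Numerically: ≈ 65.90909.
(This is only a lower bound; the true E[α(G)] may be larger.)

E[α(G)] ≥ 725/11 ≈ 65.90909.


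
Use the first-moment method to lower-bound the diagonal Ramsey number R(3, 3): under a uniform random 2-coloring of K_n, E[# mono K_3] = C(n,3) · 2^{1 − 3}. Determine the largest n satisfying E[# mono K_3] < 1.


We need C(n, 3) · 2^{1 − 3} < 1, i.e. C(n, 3) < 2^{3 − 1} = 4.
Check values of n near the boundary:
  n = 3: C(3, 3) = 1; 1 < 4? YES
  n = 4: C(4, 3) = 4; 4 < 4? NO
  n = 5: C(5, 3) = 10; 10 < 4? NO
  n = 6: C(6, 3) = 20; 20 < 4? NO
The largest n with C(n, 3) < 4 is n = 3 (where E[X] = 1/4 ≈ 0.250000). Hence R(3, 3) > 3, i.e. R(3, 3) ≥ 4.

Largest n = 3; hence R(3, 3) > 3.


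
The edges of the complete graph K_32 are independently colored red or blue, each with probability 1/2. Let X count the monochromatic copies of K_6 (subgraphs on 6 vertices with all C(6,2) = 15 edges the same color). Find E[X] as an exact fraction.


Let X = Σ_S X_S over the C(32, 6) = 906192 subsets S of size 6, where X_S = 1 if the K_6 on S is monochromatic.
For a fixed S, the K_6 on S has C(6, 2) = 15 edges. P[all 15 edges red] = (1/2)^15, and likewise for blue, so P[monochromatic] = 2·(1/2)^15 = 2^{1 − 15} = 1/16384.
By linearity of expectation: E[X] = C(32, 6) · 2^{1 − 15} = 906192 · 1/16384 = 56637/1024.
Numerically: E[X] ≈ 55.310.

E[X] = C(32,6)·2^(1−C(6,2)) = 56637/1024 ≈ 55.310.


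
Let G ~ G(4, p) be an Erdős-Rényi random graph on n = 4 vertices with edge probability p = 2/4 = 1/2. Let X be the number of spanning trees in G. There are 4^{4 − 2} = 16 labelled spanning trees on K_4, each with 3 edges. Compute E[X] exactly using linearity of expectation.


K_4 has 4^{4 − 2} = 16 labelled spanning trees.
For each such spanning tree H, let X_H = 1 if all 3 edges of H are present in G. Then P[X_H = 1] = p^{3} = (1/2)^{3} = 1/8.
Summing the indicators: E[X] = Σ_H E[X_H] = 16 · p^{3} = 16 · 1/8 = 2.
Numerically: E[X] ≈ 2.

E[X] = 16 · (1/2)^{3} = 2 ≈ 2.


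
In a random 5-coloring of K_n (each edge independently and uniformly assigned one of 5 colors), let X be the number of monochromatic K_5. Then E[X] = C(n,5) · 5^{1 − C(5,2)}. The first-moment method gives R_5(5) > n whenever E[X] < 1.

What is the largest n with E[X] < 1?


We need C(n, 5) · 5^{1 − 10} < 1, i.e. C(n, 5) < 5^{10 − 1} = 1953125.
Check values of n near the boundary:
  n = 48: C(48, 5) = 1712304; 1712304 < 1953125? YES
  n = 49: C(49, 5) = 1906884; 1906884 < 1953125? YES
  n = 50: C(50, 5) = 2118760; 2118760 < 1953125? NO
  n = 51: C(51, 5) = 2349060; 2349060 < 1953125? NO
  n = 52: C(52, 5) = 2598960; 2598960 < 1953125? NO
The largest n with C(n, 5) < 1953125 is n = 49 (where E[X] = 1906884/1953125 ≈ 0.9763). Hence R_5(5) > 49, i.e. R_5(5) ≥ 50.

Largest n = 49; hence R_5(5) > 49.


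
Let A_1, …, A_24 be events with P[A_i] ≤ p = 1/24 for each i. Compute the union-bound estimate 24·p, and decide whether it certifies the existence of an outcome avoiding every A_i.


Union bound: P[∪_{i=1}^{24} A_i] ≤ Σ_i P[A_i] ≤ 24·p = 24·(1/24) = 1.
Numerically: 1 ≈ 1.000000.
Is 1 < 1? NO.
Since the bound 1 is ≥ 1, the union bound is uninformative here; it does NOT by itself certify existence.

24·p = 1 ≈ 1.000000; existence NOT certified by the union bound.


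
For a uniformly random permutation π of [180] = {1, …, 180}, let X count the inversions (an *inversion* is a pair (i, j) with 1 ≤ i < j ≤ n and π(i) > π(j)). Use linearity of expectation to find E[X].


Write X = Σ X_I over the C(180, 2) = 16110 pairs i < j, with X_I the indicator of one inversion.
There are 16110 indicators.
For each fixed pair i < j, the values π(i) and π(j) are two distinct elements of {1, …, 180} in uniformly random order; by symmetry P[π(i) > π(j)] = 1/2.
By linearity: E[X] = 16110 · (1/2) = C(180, 2) · (1/2) = 16110/2 = 8055 ≈ 8055.000.

E[X] = 8055 = 8055.000.


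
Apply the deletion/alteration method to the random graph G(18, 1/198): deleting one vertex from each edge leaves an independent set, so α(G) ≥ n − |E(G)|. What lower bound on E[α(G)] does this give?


E[|E(G)|] = C(18, 2)·p = 153 · (1/198) = 17/22.
E[α(G)] ≥ n − E[|E(G)|] = 18 − 17/22 = 379/22.
Numerically: ≈ 17.22727.
(This is only a lower bound; the true E[α(G)] may be larger.)

E[α(G)] ≥ 379/22 ≈ 17.22727.


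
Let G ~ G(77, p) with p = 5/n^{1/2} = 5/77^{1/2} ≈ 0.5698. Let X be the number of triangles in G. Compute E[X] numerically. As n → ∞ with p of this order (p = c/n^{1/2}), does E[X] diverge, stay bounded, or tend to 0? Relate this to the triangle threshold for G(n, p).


Number of potential triangles: C(77, 3) = 73150.
Each occurs with probability p³ ≈ (0.5698)³ ≈ 1.850009e-01.
By linearity: E[X] = C(77, 3)·p³ ≈ 73150 · 1.850009e-01 ≈ 13532.8185.
Since α = 1/2 < 1, p = c/n^{1/2} ≫ 1/n is above the triangle threshold p ~ 1/n. Asymptotically E[X] ~ (c³/6)·n^{3(1−α)} = (5³/6)·n^{1.5} → ∞; triangles are abundant w.h.p.

E[X] ≈ 13532.8185; in regime p = Θ(1/n^{1/2}) E[X] diverges (above the triangle threshold p ~ 1/n).


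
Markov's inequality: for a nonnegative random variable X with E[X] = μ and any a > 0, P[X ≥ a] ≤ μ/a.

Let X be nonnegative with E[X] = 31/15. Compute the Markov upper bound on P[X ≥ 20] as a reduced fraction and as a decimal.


μ = E[X] = 31/15, a = 20.
Markov: P[X ≥ 20] ≤ μ/a = (31/15)/20 = 31/300.
Numerically: ≈ 0.1033.
(Since a = 20 > μ = 2.0667, the bound 31/300 is < 1 and informative.)

P[X ≥ 20] ≤ 31/300 ≈ 0.1033.


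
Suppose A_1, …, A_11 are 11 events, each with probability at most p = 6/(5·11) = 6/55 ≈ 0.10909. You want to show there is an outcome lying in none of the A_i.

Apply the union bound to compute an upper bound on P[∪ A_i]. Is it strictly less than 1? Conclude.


Union bound: P[∪_{i=1}^{11} A_i] ≤ Σ_i P[A_i] ≤ 11·p = 11·(6/55) = 6/5.
Numerically: 6/5 ≈ 1.20000.
Is 6/5 < 1? NO.
Since the bound 6/5 is ≥ 1, the union bound is uninformative here; it does NOT by itself certify existence.

11·p = 6/5 ≈ 1.20000; existence NOT certified by the union bound.


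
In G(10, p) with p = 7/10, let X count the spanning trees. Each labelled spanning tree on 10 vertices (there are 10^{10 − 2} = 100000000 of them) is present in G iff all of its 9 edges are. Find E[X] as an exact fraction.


K_10 has 10^{10 − 2} = 100000000 labelled spanning trees.
For each such spanning tree H, let X_H = 1 if all 9 edges of H are present in G. Then P[X_H = 1] = p^{9} = (7/10)^{9} = 40353607/1000000000.
By linearity of expectation: E[X] = Σ_H E[X_H] = 100000000 · p^{9} = 100000000 · 40353607/1000000000 = 40353607/10.
Numerically: E[X] ≈ 4.035e+06.

E[X] = 100000000 · (7/10)^{9} = 40353607/10 ≈ 4.035e+06.


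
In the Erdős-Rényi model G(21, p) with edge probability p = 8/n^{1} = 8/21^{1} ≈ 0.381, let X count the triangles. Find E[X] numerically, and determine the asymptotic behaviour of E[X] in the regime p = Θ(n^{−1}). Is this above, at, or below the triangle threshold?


Number of potential triangles: C(21, 3) = 1330.
Each occurs with probability p³ ≈ (0.381)³ ≈ 5.52856e-02.
By linearity: E[X] = C(21, 3)·p³ ≈ 1330 · 5.52856e-02 ≈ 73.530.
Here α = 1, so p = 8/n is exactly at the triangle threshold p ~ 1/n. Asymptotically E[X] → c³/6 = 8³/6 = 256/3 ≈ 85.333, a bounded constant. In this regime the triangle count is asymptotically Poisson(c³/6).

E[X] ≈ 73.530; in regime p = Θ(1/n^{1}) E[X] stays bounded (at the triangle threshold p ~ 1/n).


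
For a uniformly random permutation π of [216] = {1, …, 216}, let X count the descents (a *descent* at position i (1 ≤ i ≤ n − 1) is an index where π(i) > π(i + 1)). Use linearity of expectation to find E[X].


Write X = Σ X_I over i = 1, …, 215, with X_I the indicator of one descent.
There are 215 indicators.
For each fixed i, the pair (π(i), π(i+1)) is a uniformly random ordered pair of distinct values from {1, …, 216}; by symmetry P[π(i) > π(i+1)] = 1/2.
By linearity: E[X] = 215 · (1/2) = (216 − 1) · (1/2) = 215/2 ≈ 107.5000.

E[X] = 215/2 = 107.5000.


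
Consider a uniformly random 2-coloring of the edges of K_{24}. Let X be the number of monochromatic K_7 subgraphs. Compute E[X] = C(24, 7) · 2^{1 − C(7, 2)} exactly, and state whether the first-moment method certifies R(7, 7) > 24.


E[X] = C(24, 7) · 2^{1 − 21} = 346104 · 2^{−20} = 346104/1048576.
As a reduced fraction: E[X] = 43263/131072 ≈ 0.3300705.
Is E[X] < 1? YES.
Since E[X] < 1, there exists a 2-coloring of K_{24} with no monochromatic K_7; hence R(7, 7) > 24.

E[X] = 43263/131072 ≈ 0.3300705; E[X] < 1, so R(7, 7) > 24.


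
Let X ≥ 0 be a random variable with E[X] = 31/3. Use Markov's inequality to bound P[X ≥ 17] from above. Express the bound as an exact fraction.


μ = E[X] = 31/3, a = 17.
Markov: P[X ≥ 17] ≤ μ/a = (31/3)/17 = 31/51.
Numerically: ≈ 0.607843.
(Since a = 17 > μ = 10.333333, the bound 31/51 is < 1 and informative.)

P[X ≥ 17] ≤ 31/51 ≈ 0.607843.


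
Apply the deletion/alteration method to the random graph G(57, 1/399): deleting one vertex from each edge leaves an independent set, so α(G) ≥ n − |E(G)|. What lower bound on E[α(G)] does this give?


E[|E(G)|] = C(57, 2)·p = 1596 · (1/399) = 4.
E[α(G)] ≥ n − E[|E(G)|] = 57 − 4 = 53.
Numerically: ≈ 53.000.
(This is only a lower bound; the true E[α(G)] may be larger.)

E[α(G)] ≥ 53 ≈ 53.000.


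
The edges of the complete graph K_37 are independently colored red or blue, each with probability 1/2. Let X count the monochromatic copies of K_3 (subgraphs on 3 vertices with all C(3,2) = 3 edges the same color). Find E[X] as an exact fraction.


Let X = Σ_S X_S over the C(37, 3) = 7770 subsets S of size 3, where X_S = 1 if the K_3 on S is monochromatic.
For a fixed S, the K_3 on S has C(3, 2) = 3 edges. P[all 3 edges red] = (1/2)^3, and likewise for blue, so P[monochromatic] = 2·(1/2)^3 = 2^{1 − 3} = 1/4.
Summing: E[X] = C(37, 3) · 2^{1 − 3} = 7770 · 1/4 = 3885/2.
Numerically: E[X] ≈ 1942.500.

E[X] = C(37,3)·2^(1−C(3,2)) = 3885/2 ≈ 1942.500.


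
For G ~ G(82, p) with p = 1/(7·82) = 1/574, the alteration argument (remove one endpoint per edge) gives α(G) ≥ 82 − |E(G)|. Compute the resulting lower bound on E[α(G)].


E[|E(G)|] = C(82, 2)·p = 3321 · (1/574) = 81/14.
E[α(G)] ≥ n − E[|E(G)|] = 82 − 81/14 = 1067/14.
Numerically: ≈ 76.214.
(This is only a lower bound; the true E[α(G)] may be larger.)

E[α(G)] ≥ 1067/14 ≈ 76.214.


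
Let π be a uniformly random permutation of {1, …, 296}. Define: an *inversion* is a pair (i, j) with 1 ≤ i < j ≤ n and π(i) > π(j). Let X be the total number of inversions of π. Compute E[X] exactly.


Write X = Σ X_I over the C(296, 2) = 43660 pairs i < j, with X_I the indicator of one inversion.
There are 43660 indicators.
For each fixed pair i < j, the values π(i) and π(j) are two distinct elements of {1, …, 296} in uniformly random order; by symmetry P[π(i) > π(j)] = 1/2.
By linearity: E[X] = 43660 · (1/2) = C(296, 2) · (1/2) = 43660/2 = 21830 ≈ 21830.0000.

E[X] = 21830 = 21830.0000.


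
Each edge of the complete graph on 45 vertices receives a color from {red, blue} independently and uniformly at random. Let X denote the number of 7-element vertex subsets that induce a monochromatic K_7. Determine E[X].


Let X = Σ_S X_S over the C(45, 7) = 45379620 subsets S of size 7, where X_S = 1 if the K_7 on S is monochromatic.
For a fixed S, the K_7 on S has C(7, 2) = 21 edges. P[all 21 edges red] = (1/2)^21, and likewise for blue, so P[monochromatic] = 2·(1/2)^21 = 2^{1 − 21} = 1/1048576.
By linearity: E[X] = C(45, 7) · 2^{1 − 21} = 45379620 · 1/1048576 = 11344905/262144.
Numerically: E[X] ≈ 43.2774.

E[X] = C(45,7)·2^(1−C(7,2)) = 11344905/262144 ≈ 43.2774.
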